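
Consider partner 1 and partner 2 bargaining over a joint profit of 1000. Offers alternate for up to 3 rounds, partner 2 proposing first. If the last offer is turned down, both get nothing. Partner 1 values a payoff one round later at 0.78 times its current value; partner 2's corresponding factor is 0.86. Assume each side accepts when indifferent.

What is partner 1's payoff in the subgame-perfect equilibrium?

109.2

Work backward from the last round.
Round 3 (partner 2 proposes): rejection yields 0 for partner 1; partner 2 offers 0 and keeps 1000.
Round 2 (partner 1 proposes): partner 2 can get 1000 next round, worth 0.86 × 1000 = 860 now, so partner 1 offers 860, keeping 140.
Round 1 (partner 2 proposes): partner 1 can get 140 next round, worth 0.78 × 140 = 109.2 now, so partner 2 offers 109.2, keeping 890.8.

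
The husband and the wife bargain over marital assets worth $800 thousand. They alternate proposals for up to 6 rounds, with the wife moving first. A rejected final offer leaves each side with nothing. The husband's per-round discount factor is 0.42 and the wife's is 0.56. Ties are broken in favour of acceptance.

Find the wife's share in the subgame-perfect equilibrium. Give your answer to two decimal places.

598.80

Round 6 (the husband proposes): the wife will accept anything ≥ 0, so the husband offers 0 and keeps 800.
Round 5 (the wife proposes): the husband can get 800 next round, worth 0.42 × 800 = 336 now. The wife offers 336 and keeps 800 − 336 = 464.
Round 4 (the husband proposes): the wife can get 464 next round, worth 0.56 × 464 = 259.84 now; the husband offers that and keeps 540.16.
Round 3 (the wife proposes): the husband can get 540.16 next round, worth 0.42 × 540.16 = 226.8672 now, so the wife offers 226.8672, keeping 573.1328.
Round 2 (the husband proposes): the wife can get 573.1328 next round, worth 0.56 × 573.1328 = 320.954368 now. The husband offers 320.954368 and keeps 800 − 320.954368 = 479.045632.
Round 1 (the wife proposes): the husband can get 479.045632 next round, worth 0.42 × 479.045632 = 201.19916544 now, so the wife offers 201.19916544, keeping 598.80083456.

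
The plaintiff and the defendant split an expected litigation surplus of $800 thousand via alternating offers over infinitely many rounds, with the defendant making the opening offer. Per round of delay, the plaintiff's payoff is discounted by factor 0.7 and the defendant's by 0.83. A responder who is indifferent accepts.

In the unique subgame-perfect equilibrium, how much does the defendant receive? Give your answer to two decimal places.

In a stationary SPE each proposer offers the other exactly their discounted continuation value.
If the defendant keeps x when proposing and the plaintiff keeps y when proposing, then x = 800 − 0.7y and y = 800 − 0.83x.
Solving: x = 800(1 − 0.7) / (1 − 0.83·0.7) = 240 / 0.419 ≈ 572.7924.
The plaintiff gets 800 − 572.7924 ≈ 227.2076.

572.79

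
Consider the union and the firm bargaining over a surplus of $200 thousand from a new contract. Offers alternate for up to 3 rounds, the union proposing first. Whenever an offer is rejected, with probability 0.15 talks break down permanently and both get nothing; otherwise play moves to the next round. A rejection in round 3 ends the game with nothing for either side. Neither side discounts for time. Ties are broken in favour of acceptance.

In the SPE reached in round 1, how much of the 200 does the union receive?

Round 3 (the union proposes): the firm will accept anything ≥ 0, so the union offers 0 and keeps 200.
Round 2 (the firm proposes): rejecting gives the union an expected 0.85 × 200 = 170. The firm offers 170 and keeps 200 − 170 = 30.
Round 1 (the union proposes): rejecting gives the firm an expected 0.85 × 30 = 25.5; the union offers that and keeps 174.5.

174.5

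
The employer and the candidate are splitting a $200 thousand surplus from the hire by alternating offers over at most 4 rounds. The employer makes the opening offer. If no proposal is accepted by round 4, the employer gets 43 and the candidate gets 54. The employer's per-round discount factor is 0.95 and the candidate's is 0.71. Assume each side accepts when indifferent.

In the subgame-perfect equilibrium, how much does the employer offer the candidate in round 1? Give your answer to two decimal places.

82.29

Round 4 (the candidate proposes): the employer gets 43 if talks fail, so the candidate offers 43 and keeps 157.
Round 3 (the employer proposes): the candidate can get 157 next round, worth 0.71 × 157 = 111.47 now. The employer offers 111.47 and keeps 200 − 111.47 = 88.53.
Round 2 (the candidate proposes): the employer can get 88.53 next round, worth 0.95 × 88.53 = 84.1035 now. The candidate offers 84.1035 and keeps 200 − 84.1035 = 115.8965.
Round 1 (the employer proposes): the candidate can get 115.8965 next round, worth 0.71 × 115.8965 = 82.286515 now, so the employer offers 82.286515, keeping 117.713485.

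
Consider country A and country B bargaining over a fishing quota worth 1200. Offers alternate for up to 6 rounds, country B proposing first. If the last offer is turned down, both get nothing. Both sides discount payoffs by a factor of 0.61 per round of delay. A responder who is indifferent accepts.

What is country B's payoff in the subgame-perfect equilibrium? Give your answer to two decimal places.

Round 6 (country A proposes): country B will accept anything ≥ 0, so country A offers 0 and keeps 1200.
Round 5 (country B proposes): country A can get 1200 next round, worth 0.61 × 1200 = 732 now. Country B offers 732 and keeps 1200 − 732 = 468.
Round 4 (country A proposes): country B can get 468 next round, worth 0.61 × 468 = 285.48 now, so country A offers 285.48, keeping 914.52.
Round 3 (country B proposes): country A can get 914.52 next round, worth 0.61 × 914.52 = 557.8572 now. Country B offers 557.8572 and keeps 1200 − 557.8572 = 642.1428.
Round 2 (country A proposes): country B can get 642.1428 next round, worth 0.61 × 642.1428 = 391.707108 now. Country A offers 391.707108 and keeps 1200 − 391.707108 = 808.292892.
Round 1 (country B proposes): country A can get 808.292892 next round, worth 0.61 × 808.292892 = 493.05866412 now, so country B offers 493.05866412, keeping 706.94133588.

706.94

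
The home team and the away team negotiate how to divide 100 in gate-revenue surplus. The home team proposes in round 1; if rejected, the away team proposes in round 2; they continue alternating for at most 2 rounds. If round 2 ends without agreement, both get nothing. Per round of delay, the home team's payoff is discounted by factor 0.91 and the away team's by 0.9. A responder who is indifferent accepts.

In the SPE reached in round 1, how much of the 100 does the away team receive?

Work backward from the last round.
Round 2 (the away team proposes): rejection yields 0 for the home team; the away team offers 0 and keeps 100.
Round 1 (the home team proposes): the away team can get 100 next round, worth 0.9 × 100 = 90 now. The home team offers 90 and keeps 100 − 90 = 10.

90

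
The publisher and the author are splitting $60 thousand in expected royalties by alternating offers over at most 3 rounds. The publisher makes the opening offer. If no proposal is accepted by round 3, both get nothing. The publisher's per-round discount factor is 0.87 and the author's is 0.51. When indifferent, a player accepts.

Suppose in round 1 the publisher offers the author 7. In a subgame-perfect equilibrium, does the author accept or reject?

Round 3 (the publisher proposes): the author will accept anything ≥ 0, so the publisher offers 0 and keeps 60.
Round 2 (the author proposes): the publisher can get 60 next round, worth 0.87 × 60 = 52.2 now; the author offers that and keeps 7.8.
So by rejecting in round 1, the author gets 7.8 next round, worth 0.51 × 7.8 = 3.978 now.
Offer 7 ≥ 3.978, so the author accepts.

Accept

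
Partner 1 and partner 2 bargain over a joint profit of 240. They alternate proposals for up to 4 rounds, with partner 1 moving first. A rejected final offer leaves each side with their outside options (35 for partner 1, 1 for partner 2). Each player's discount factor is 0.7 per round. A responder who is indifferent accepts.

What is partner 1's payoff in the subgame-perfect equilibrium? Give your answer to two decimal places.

Work backward from the last round.
Round 4 (partner 2 proposes): partner 1 gets 35 if talks fail, so partner 2 offers 35 and keeps 205.
Round 3 (partner 1 proposes): partner 2 can get 205 next round, worth 0.7 × 205 = 143.5 now, so partner 1 offers 143.5, keeping 96.5.
Round 2 (partner 2 proposes): partner 1 can get 96.5 next round, worth 0.7 × 96.5 = 67.55 now, so partner 2 offers 67.55, keeping 172.45.
Round 1 (partner 1 proposes): partner 2 can get 172.45 next round, worth 0.7 × 172.45 = 120.715 now, so partner 1 offers 120.715, keeping 119.285.

119.29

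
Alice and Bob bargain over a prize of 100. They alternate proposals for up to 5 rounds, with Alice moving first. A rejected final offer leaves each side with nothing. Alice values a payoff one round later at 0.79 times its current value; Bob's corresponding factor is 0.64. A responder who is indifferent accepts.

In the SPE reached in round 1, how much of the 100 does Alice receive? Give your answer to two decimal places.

Round 5 (Alice proposes): Bob will accept anything ≥ 0, so Alice offers 0 and keeps 100.
Round 4 (Bob proposes): Alice can get 100 next round, worth 0.79 × 100 = 79 now; Bob offers that and keeps 21.
Round 3 (Alice proposes): Bob can get 21 next round, worth 0.64 × 21 = 13.44 now. Alice offers 13.44 and keeps 100 − 13.44 = 86.56.
Round 2 (Bob proposes): Alice can get 86.56 next round, worth 0.79 × 86.56 = 68.3824 now; Bob offers that and keeps 31.6176.
Round 1 (Alice proposes): Bob can get 31.6176 next round, worth 0.64 × 31.6176 = 20.235264 now. Alice offers 20.235264 and keeps 100 − 20.235264 = 79.764736.

79.76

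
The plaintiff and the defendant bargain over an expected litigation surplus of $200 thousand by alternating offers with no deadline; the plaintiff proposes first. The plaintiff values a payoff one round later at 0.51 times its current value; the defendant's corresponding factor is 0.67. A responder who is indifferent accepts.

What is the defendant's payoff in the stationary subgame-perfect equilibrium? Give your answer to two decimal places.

When the plaintiff proposes, the defendant accepts any offer worth at least 0.67 times what the defendant would get by proposing next round; and vice versa.
This gives x = 200 − 0.67y and y = 200 − 0.51x, where x and y are each side's share when it proposes.
Hence (1 − 0.67·0.51)x = 200(1 − 0.67), i.e. 0.6583·x = 66.
x ≈ 100.2582; the defendant's share is 200 − x ≈ 99.7418.

99.74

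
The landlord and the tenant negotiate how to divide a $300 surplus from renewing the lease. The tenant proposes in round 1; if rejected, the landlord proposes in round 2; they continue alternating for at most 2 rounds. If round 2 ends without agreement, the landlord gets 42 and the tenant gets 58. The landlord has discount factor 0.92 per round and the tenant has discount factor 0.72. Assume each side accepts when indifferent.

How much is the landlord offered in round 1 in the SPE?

Round 2 (the landlord proposes): the tenant gets 58 if talks fail, so the landlord offers 58 and keeps 242.
Round 1 (the tenant proposes): the landlord can get 242 next round, worth 0.92 × 242 = 222.64 now; the tenant offers that and keeps 77.36.

222.64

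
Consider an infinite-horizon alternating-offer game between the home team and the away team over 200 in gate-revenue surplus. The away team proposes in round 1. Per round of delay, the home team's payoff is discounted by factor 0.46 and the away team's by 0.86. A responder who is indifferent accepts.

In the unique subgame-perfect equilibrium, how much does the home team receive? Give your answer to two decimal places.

When the away team proposes, the home team accepts any offer worth at least 0.46 times what the home team would get by proposing next round; and vice versa.
This gives x = 200 − 0.46y and y = 200 − 0.86x, where x and y are each side's share when it proposes.
Hence (1 − 0.46·0.86)x = 200(1 − 0.46), i.e. 0.6044·x = 108.
x ≈ 178.6896; the home team's share is 200 − x ≈ 21.3104.

21.31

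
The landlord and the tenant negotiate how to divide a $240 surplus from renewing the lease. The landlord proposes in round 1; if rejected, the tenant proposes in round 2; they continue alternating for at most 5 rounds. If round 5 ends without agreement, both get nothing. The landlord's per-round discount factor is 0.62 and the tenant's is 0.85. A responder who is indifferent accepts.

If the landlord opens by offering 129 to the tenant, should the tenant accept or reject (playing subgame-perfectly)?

Round 5 (the landlord proposes): rejection yields 0 for the tenant; the landlord offers 0 and keeps 240.
Round 4 (the tenant proposes): the landlord can get 240 next round, worth 0.62 × 240 = 148.8 now; the tenant offers that and keeps 91.2.
Round 3 (the landlord proposes): the tenant can get 91.2 next round, worth 0.85 × 91.2 = 77.52 now. The landlord offers 77.52 and keeps 240 − 77.52 = 162.48.
Round 2 (the tenant proposes): the landlord can get 162.48 next round, worth 0.62 × 162.48 = 100.7376 now; the tenant offers that and keeps 139.2624.
So by rejecting in round 1, the tenant gets 139.2624 next round, worth 0.85 × 139.2624 = 118.37304 now.
Offer 129 ≥ 118.37304, so the tenant accepts.

Accept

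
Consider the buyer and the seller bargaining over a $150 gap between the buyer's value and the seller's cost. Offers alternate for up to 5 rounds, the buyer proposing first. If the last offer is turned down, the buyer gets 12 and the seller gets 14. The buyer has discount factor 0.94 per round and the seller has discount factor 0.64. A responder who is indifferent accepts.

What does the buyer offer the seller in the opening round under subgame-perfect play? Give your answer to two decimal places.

14.29

Work backward from the last round.
Round 5 (the buyer proposes): the seller gets 14 if talks fail, so the buyer offers 14 and keeps 136.
Round 4 (the seller proposes): the buyer can get 136 next round, worth 0.94 × 136 = 127.84 now. The seller offers 127.84 and keeps 150 − 127.84 = 22.16.
Round 3 (the buyer proposes): the seller can get 22.16 next round, worth 0.64 × 22.16 = 14.1824 now; the buyer offers that and keeps 135.8176.
Round 2 (the seller proposes): the buyer can get 135.8176 next round, worth 0.94 × 135.8176 = 127.668544 now, so the seller offers 127.668544, keeping 22.331456.
Round 1 (the buyer proposes): the seller can get 22.331456 next round, worth 0.64 × 22.331456 = 14.29213184 now; the buyer offers that and keeps 135.70786816.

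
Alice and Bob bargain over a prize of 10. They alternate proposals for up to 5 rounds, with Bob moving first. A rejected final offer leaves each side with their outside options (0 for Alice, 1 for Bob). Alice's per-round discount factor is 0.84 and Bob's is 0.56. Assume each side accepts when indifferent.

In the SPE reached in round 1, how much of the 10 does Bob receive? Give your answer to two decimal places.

4.57

Round 5 (Bob proposes): rejection yields 0 for Alice; Bob offers 0 and keeps 10.
Round 4 (Alice proposes): Bob can get 10 next round, worth 0.56 × 10 = 5.6 now. Alice offers 5.6 and keeps 10 − 5.6 = 4.4.
Round 3 (Bob proposes): Alice can get 4.4 next round, worth 0.84 × 4.4 = 3.696 now. Bob offers 3.696 and keeps 10 − 3.696 = 6.304.
Round 2 (Alice proposes): Bob can get 6.304 next round, worth 0.56 × 6.304 = 3.53024 now; Alice offers that and keeps 6.46976.
Round 1 (Bob proposes): Alice can get 6.46976 next round, worth 0.84 × 6.46976 = 5.4345984 now. Bob offers 5.4345984 and keeps 10 − 5.4345984 = 4.5654016.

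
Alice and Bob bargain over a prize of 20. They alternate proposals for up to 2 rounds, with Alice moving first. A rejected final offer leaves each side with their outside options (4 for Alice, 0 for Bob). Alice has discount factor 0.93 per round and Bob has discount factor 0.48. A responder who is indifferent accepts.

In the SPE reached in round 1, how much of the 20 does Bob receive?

Round 2 (Bob proposes): Alice gets 4 if talks fail, so Bob offers 4 and keeps 16.
Round 1 (Alice proposes): Bob can get 16 next round, worth 0.48 × 16 = 7.68 now. Alice offers 7.68 and keeps 20 − 7.68 = 12.32.

7.68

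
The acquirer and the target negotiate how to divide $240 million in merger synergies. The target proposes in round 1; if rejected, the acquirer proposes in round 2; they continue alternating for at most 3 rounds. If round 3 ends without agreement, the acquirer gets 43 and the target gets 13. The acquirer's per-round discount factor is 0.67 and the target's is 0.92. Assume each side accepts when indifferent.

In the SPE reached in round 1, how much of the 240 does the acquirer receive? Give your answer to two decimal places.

By backward induction:
Round 3 (the target proposes): the acquirer gets 43 if talks fail, so the target offers 43 and keeps 197.
Round 2 (the acquirer proposes): the target can get 197 next round, worth 0.92 × 197 = 181.24 now, so the acquirer offers 181.24, keeping 58.76.
Round 1 (the target proposes): the acquirer can get 58.76 next round, worth 0.67 × 58.76 = 39.3692 now. The target offers 39.3692 and keeps 240 − 39.3692 = 200.6308.

39.37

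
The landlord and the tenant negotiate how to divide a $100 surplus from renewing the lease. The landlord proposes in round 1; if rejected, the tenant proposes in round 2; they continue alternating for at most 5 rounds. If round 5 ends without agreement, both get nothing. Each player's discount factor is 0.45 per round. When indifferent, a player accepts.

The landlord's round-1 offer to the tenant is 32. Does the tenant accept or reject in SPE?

Round 5 (the landlord proposes): rejection yields 0 for the tenant; the landlord offers 0 and keeps 100.
Round 4 (the tenant proposes): the landlord can get 100 next round, worth 0.45 × 100 = 45 now. The tenant offers 45 and keeps 100 − 45 = 55.
Round 3 (the landlord proposes): the tenant can get 55 next round, worth 0.45 × 55 = 24.75 now; the landlord offers that and keeps 75.25.
Round 2 (the tenant proposes): the landlord can get 75.25 next round, worth 0.45 × 75.25 = 33.8625 now, so the tenant offers 33.8625, keeping 66.1375.
So by rejecting in round 1, the tenant gets 66.1375 next round, worth 0.45 × 66.1375 = 29.761875 now.
Offer 32 ≥ 29.761875, so the tenant accepts.

Accept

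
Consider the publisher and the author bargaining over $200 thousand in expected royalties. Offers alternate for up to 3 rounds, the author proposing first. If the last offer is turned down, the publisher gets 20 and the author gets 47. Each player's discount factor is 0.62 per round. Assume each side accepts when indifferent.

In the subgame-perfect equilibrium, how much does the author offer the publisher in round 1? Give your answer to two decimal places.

54.81

Solve by backward induction from round 3.
Round 3 (the author proposes): the publisher gets 20 if talks fail, so the author offers 20 and keeps 180.
Round 2 (the publisher proposes): the author can get 180 next round, worth 0.62 × 180 = 111.6 now; the publisher offers that and keeps 88.4.
Round 1 (the author proposes): the publisher can get 88.4 next round, worth 0.62 × 88.4 = 54.808 now. The author offers 54.808 and keeps 200 − 54.808 = 145.192.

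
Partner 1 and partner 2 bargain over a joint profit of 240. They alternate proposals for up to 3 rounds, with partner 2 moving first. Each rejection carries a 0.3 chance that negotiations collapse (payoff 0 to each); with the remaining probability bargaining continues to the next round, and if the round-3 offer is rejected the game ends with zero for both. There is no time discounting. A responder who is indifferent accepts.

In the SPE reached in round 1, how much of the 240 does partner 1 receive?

Round 3 (partner 2 proposes): partner 1 will accept anything ≥ 0, so partner 2 offers 0 and keeps 240.
Round 2 (partner 1 proposes): rejecting gives partner 2 an expected 0.7 × 240 = 168, so partner 1 offers 168, keeping 72.
Round 1 (partner 2 proposes): rejecting gives partner 1 an expected 0.7 × 72 = 50.4. Partner 2 offers 50.4 and keeps 240 − 50.4 = 189.6.

50.4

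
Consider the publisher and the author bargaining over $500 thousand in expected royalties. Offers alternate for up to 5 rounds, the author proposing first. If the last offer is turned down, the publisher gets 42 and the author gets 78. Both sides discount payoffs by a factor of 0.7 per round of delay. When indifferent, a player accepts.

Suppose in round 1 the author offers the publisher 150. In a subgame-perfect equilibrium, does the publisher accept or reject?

Work out the publisher's continuation value if the offer is rejected.
Round 5 (the author proposes): the publisher gets 42 if talks fail, so the author offers 42 and keeps 458.
Round 4 (the publisher proposes): the author can get 458 next round, worth 0.7 × 458 = 320.6 now, so the publisher offers 320.6, keeping 179.4.
Round 3 (the author proposes): the publisher can get 179.4 next round, worth 0.7 × 179.4 = 125.58 now, so the author offers 125.58, keeping 374.42.
Round 2 (the publisher proposes): the author can get 374.42 next round, worth 0.7 × 374.42 = 262.094 now, so the publisher offers 262.094, keeping 237.906.
So by rejecting in round 1, the publisher gets 237.906 next round, worth 0.7 × 237.906 = 166.5342 now.
Offer 150 < 166.5342, so the publisher rejects.

Reject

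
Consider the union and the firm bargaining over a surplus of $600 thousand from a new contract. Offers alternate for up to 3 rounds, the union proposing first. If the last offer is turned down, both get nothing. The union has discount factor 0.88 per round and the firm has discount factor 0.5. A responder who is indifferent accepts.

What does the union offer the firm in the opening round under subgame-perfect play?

36

Round 3 (the union proposes): rejection yields 0 for the firm; the union offers 0 and keeps 600.
Round 2 (the firm proposes): the union can get 600 next round, worth 0.88 × 600 = 528 now, so the firm offers 528, keeping 72.
Round 1 (the union proposes): the firm can get 72 next round, worth 0.5 × 72 = 36 now, so the union offers 36, keeping 564.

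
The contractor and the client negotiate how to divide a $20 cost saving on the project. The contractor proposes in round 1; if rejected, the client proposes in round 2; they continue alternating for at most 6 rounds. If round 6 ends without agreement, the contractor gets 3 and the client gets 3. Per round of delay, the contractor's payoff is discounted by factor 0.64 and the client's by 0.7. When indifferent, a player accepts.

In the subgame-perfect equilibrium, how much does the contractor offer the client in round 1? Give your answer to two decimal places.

9.69

By backward induction:
Round 6 (the client proposes): the contractor gets 3 if talks fail, so the client offers 3 and keeps 17.
Round 5 (the contractor proposes): the client can get 17 next round, worth 0.7 × 17 = 11.9 now, so the contractor offers 11.9, keeping 8.1.
Round 4 (the client proposes): the contractor can get 8.1 next round, worth 0.64 × 8.1 = 5.184 now; the client offers that and keeps 14.816.
Round 3 (the contractor proposes): the client can get 14.816 next round, worth 0.7 × 14.816 = 10.3712 now. The contractor offers 10.3712 and keeps 20 − 10.3712 = 9.6288.
Round 2 (the client proposes): the contractor can get 9.6288 next round, worth 0.64 × 9.6288 = 6.162432 now; the client offers that and keeps 13.837568.
Round 1 (the contractor proposes): the client can get 13.837568 next round, worth 0.7 × 13.837568 = 9.6862976 now. The contractor offers 9.6862976 and keeps 20 − 9.6862976 = 10.3137024.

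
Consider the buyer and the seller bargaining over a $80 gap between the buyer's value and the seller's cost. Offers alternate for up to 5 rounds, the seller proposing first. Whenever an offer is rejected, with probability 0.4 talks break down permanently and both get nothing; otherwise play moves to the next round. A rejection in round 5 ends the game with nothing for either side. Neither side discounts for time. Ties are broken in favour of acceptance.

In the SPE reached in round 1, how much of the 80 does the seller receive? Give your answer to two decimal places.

By backward induction:
Round 5 (the seller proposes): rejection yields 0 for the buyer; the seller offers 0 and keeps 80.
Round 4 (the buyer proposes): rejecting gives the seller an expected 0.6 × 80 = 48, so the buyer offers 48, keeping 32.
Round 3 (the seller proposes): rejecting gives the buyer an expected 0.6 × 32 = 19.2; the seller offers that and keeps 60.8.
Round 2 (the buyer proposes): rejecting gives the seller an expected 0.6 × 60.8 = 36.48. The buyer offers 36.48 and keeps 80 − 36.48 = 43.52.
Round 1 (the seller proposes): rejecting gives the buyer an expected 0.6 × 43.52 = 26.112. The seller offers 26.112 and keeps 80 − 26.112 = 53.888.

53.89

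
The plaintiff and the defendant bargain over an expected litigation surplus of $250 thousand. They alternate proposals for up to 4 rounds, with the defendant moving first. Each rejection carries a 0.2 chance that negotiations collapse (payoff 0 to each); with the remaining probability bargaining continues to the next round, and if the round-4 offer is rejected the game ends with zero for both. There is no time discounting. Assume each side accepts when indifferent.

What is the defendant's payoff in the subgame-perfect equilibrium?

82

Round 4 (the plaintiff proposes): the defendant will accept anything ≥ 0, so the plaintiff offers 0 and keeps 250.
Round 3 (the defendant proposes): rejecting gives the plaintiff an expected 0.8 × 250 = 200; the defendant offers that and keeps 50.
Round 2 (the plaintiff proposes): rejecting gives the defendant an expected 0.8 × 50 = 40; the plaintiff offers that and keeps 210.
Round 1 (the defendant proposes): rejecting gives the plaintiff an expected 0.8 × 210 = 168; the defendant offers that and keeps 82.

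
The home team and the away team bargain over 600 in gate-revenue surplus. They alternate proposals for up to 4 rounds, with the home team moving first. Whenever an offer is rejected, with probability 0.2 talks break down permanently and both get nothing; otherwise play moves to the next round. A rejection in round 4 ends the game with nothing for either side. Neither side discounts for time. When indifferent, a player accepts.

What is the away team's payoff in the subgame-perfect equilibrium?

Round 4 (the away team proposes): rejection yields 0 for the home team; the away team offers 0 and keeps 600.
Round 3 (the home team proposes): rejecting gives the away team an expected 0.8 × 600 = 480; the home team offers that and keeps 120.
Round 2 (the away team proposes): rejecting gives the home team an expected 0.8 × 120 = 96. The away team offers 96 and keeps 600 − 96 = 504.
Round 1 (the home team proposes): rejecting gives the away team an expected 0.8 × 504 = 403.2; the home team offers that and keeps 196.8.

403.2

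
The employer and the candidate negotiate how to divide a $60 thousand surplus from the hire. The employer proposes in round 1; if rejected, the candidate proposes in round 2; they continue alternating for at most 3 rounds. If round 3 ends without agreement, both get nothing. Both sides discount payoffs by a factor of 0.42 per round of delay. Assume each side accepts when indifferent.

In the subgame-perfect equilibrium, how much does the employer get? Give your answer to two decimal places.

Round 3 (the employer proposes): rejection yields 0 for the candidate; the employer offers 0 and keeps 60.
Round 2 (the candidate proposes): the employer can get 60 next round, worth 0.42 × 60 = 25.2 now, so the candidate offers 25.2, keeping 34.8.
Round 1 (the employer proposes): the candidate can get 34.8 next round, worth 0.42 × 34.8 = 14.616 now; the employer offers that and keeps 45.384.

45.38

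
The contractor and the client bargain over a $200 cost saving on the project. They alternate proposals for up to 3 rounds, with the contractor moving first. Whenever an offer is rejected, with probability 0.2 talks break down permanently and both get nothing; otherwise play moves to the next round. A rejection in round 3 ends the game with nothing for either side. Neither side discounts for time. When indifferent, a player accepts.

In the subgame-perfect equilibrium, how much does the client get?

By backward induction:
Round 3 (the contractor proposes): the client will accept anything ≥ 0, so the contractor offers 0 and keeps 200.
Round 2 (the client proposes): rejecting gives the contractor an expected 0.8 × 200 = 160; the client offers that and keeps 40.
Round 1 (the contractor proposes): rejecting gives the client an expected 0.8 × 40 = 32, so the contractor offers 32, keeping 168.

32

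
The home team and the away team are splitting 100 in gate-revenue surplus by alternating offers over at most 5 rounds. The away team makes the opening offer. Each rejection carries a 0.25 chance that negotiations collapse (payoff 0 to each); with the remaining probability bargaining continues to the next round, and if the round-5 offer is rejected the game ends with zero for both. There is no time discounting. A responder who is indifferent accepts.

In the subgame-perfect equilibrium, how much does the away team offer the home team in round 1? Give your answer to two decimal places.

29.30

Round 5 (the away team proposes): rejection yields 0 for the home team; the away team offers 0 and keeps 100.
Round 4 (the home team proposes): rejecting gives the away team an expected 0.75 × 100 = 75; the home team offers that and keeps 25.
Round 3 (the away team proposes): rejecting gives the home team an expected 0.75 × 25 = 18.75; the away team offers that and keeps 81.25.
Round 2 (the home team proposes): rejecting gives the away team an expected 0.75 × 81.25 = 60.9375; the home team offers that and keeps 39.0625.
Round 1 (the away team proposes): rejecting gives the home team an expected 0.75 × 39.0625 = 29.296875, so the away team offers 29.296875, keeping 70.703125.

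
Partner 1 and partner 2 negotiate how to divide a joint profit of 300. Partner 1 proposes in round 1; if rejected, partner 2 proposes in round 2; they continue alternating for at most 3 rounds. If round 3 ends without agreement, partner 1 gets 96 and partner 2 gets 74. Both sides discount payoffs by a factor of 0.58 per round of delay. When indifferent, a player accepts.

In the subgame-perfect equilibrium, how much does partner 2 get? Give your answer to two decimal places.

97.97

Solve by backward induction from round 3.
Round 3 (partner 1 proposes): partner 2 gets 74 if talks fail, so partner 1 offers 74 and keeps 226.
Round 2 (partner 2 proposes): partner 1 can get 226 next round, worth 0.58 × 226 = 131.08 now. Partner 2 offers 131.08 and keeps 300 − 131.08 = 168.92.
Round 1 (partner 1 proposes): partner 2 can get 168.92 next round, worth 0.58 × 168.92 = 97.9736 now; partner 1 offers that and keeps 202.0264.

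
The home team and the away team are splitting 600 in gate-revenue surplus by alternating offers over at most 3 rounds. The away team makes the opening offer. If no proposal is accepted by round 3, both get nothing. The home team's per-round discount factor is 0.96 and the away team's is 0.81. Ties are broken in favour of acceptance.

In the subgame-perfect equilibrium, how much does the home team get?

Round 3 (the away team proposes): rejection yields 0 for the home team; the away team offers 0 and keeps 600.
Round 2 (the home team proposes): the away team can get 600 next round, worth 0.81 × 600 = 486 now. The home team offers 486 and keeps 600 − 486 = 114.
Round 1 (the away team proposes): the home team can get 114 next round, worth 0.96 × 114 = 109.44 now; the away team offers that and keeps 490.56.

109.44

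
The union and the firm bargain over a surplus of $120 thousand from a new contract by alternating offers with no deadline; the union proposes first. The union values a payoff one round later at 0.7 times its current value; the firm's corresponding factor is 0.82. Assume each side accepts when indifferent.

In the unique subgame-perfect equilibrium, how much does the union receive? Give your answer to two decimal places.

50.70

In a stationary SPE each proposer offers the other exactly their discounted continuation value.
If the union keeps x when proposing and the firm keeps y when proposing, then x = 120 − 0.82y and y = 120 − 0.7x.
Solving: x = 120(1 − 0.82) / (1 − 0.7·0.82) = 21.6 / 0.426 ≈ 50.7042.
The firm gets 120 − 50.7042 ≈ 69.2958.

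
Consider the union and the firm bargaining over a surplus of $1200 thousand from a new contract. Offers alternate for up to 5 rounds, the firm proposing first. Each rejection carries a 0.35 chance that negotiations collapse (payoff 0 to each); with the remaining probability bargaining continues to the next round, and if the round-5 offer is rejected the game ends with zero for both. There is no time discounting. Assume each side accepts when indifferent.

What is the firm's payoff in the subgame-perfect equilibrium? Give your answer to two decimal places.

811.66

Round 5 (the firm proposes): rejection yields 0 for the union; the firm offers 0 and keeps 1200.
Round 4 (the union proposes): rejecting gives the firm an expected 0.65 × 1200 = 780. The union offers 780 and keeps 1200 − 780 = 420.
Round 3 (the firm proposes): rejecting gives the union an expected 0.65 × 420 = 273; the firm offers that and keeps 927.
Round 2 (the union proposes): rejecting gives the firm an expected 0.65 × 927 = 602.55, so the union offers 602.55, keeping 597.45.
Round 1 (the firm proposes): rejecting gives the union an expected 0.65 × 597.45 = 388.3425. The firm offers 388.3425 and keeps 1200 − 388.3425 = 811.6575.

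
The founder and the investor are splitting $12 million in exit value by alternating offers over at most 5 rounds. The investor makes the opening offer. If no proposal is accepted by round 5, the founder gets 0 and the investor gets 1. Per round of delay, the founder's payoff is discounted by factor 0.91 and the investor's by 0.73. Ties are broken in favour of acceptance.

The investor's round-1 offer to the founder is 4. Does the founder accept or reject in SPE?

Work out the founder's continuation value if the offer is rejected.
Round 5 (the investor proposes): rejection yields 0 for the founder; the investor offers 0 and keeps 12.
Round 4 (the founder proposes): the investor can get 12 next round, worth 0.73 × 12 = 8.76 now, so the founder offers 8.76, keeping 3.24.
Round 3 (the investor proposes): the founder can get 3.24 next round, worth 0.91 × 3.24 = 2.9484 now, so the investor offers 2.9484, keeping 9.0516.
Round 2 (the founder proposes): the investor can get 9.0516 next round, worth 0.73 × 9.0516 = 6.607668 now, so the founder offers 6.607668, keeping 5.392332.
So by rejecting in round 1, the founder gets 5.392332 next round, worth 0.91 × 5.392332 = 4.90702212 now.
Offer 4 < 4.90702212, so the founder rejects.

Reject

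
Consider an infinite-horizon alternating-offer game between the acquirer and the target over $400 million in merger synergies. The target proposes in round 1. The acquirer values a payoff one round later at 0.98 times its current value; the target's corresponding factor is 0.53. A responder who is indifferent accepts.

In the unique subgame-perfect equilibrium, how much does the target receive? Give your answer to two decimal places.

Let x be the target's share when the target proposes and y be the acquirer's share when the acquirer proposes.
The acquirer accepts iff offered ≥ 0.98·y, so x = 400 − 0.98y. Symmetrically y = 400 − 0.53x.
Substituting: x = 400 − 0.98(400 − 0.53x), giving x(1 − 0.53·0.98) = 400(1 − 0.98).
So x = 400 × 0.02 / 0.4806 ≈ 16.6459, and the acquirer receives 400 − x ≈ 383.3541.

16.65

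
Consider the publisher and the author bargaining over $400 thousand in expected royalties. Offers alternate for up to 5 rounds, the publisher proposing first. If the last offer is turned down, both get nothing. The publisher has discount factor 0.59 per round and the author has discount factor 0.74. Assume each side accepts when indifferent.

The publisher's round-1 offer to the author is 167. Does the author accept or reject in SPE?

Reject

Round 5 (the publisher proposes): rejection yields 0 for the author; the publisher offers 0 and keeps 400.
Round 4 (the author proposes): the publisher can get 400 next round, worth 0.59 × 400 = 236 now. The author offers 236 and keeps 400 − 236 = 164.
Round 3 (the publisher proposes): the author can get 164 next round, worth 0.74 × 164 = 121.36 now; the publisher offers that and keeps 278.64.
Round 2 (the author proposes): the publisher can get 278.64 next round, worth 0.59 × 278.64 = 164.3976 now, so the author offers 164.3976, keeping 235.6024.
So by rejecting in round 1, the author gets 235.6024 next round, worth 0.74 × 235.6024 = 174.345776 now.
Offer 167 < 174.345776, so the author rejects.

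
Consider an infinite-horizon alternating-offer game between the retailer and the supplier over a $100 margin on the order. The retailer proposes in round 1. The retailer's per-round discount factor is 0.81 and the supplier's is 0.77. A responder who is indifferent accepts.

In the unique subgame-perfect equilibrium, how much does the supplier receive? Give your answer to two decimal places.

In a stationary SPE each proposer offers the other exactly their discounted continuation value.
If the retailer keeps x when proposing and the supplier keeps y when proposing, then x = 100 − 0.77y and y = 100 − 0.81x.
Solving: x = 100(1 − 0.77) / (1 − 0.81·0.77) = 23 / 0.3763 ≈ 61.1214.
The supplier gets 100 − 61.1214 ≈ 38.8786.

38.88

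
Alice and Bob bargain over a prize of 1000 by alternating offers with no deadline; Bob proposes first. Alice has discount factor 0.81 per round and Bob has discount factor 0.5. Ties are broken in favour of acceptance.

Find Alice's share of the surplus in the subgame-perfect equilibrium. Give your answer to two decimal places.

Let x be Bob's share when Bob proposes and y be Alice's share when Alice proposes.
Alice accepts iff offered ≥ 0.81·y, so x = 1000 − 0.81y. Symmetrically y = 1000 − 0.5x.
Substituting: x = 1000 − 0.81(1000 − 0.5x), giving x(1 − 0.5·0.81) = 1000(1 − 0.81).
So x = 1000 × 0.19 / 0.595 ≈ 319.3277, and Alice receives 1000 − x ≈ 680.6723.

680.67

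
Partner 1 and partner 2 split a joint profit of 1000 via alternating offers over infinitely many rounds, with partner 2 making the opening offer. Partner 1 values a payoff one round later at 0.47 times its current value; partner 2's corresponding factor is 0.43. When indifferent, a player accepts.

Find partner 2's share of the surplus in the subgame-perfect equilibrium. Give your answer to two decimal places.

664.24

When partner 2 proposes, partner 1 accepts any offer worth at least 0.47 times what partner 1 would get by proposing next round; and vice versa.
This gives x = 1000 − 0.47y and y = 1000 − 0.43x, where x and y are each side's share when it proposes.
Hence (1 − 0.47·0.43)x = 1000(1 − 0.47), i.e. 0.7979·x = 530.
x ≈ 664.2436; partner 1's share is 1000 − x ≈ 335.7564.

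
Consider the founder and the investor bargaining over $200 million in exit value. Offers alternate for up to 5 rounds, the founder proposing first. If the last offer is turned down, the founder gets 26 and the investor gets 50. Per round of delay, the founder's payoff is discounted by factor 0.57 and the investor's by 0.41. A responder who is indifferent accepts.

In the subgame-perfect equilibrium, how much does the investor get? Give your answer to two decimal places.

46.23

Round 5 (the founder proposes): the investor gets 50 if talks fail, so the founder offers 50 and keeps 150.
Round 4 (the investor proposes): the founder can get 150 next round, worth 0.57 × 150 = 85.5 now, so the investor offers 85.5, keeping 114.5.
Round 3 (the founder proposes): the investor can get 114.5 next round, worth 0.41 × 114.5 = 46.945 now. The founder offers 46.945 and keeps 200 − 46.945 = 153.055.
Round 2 (the investor proposes): the founder can get 153.055 next round, worth 0.57 × 153.055 = 87.24135 now. The investor offers 87.24135 and keeps 200 − 87.24135 = 112.75865.
Round 1 (the founder proposes): the investor can get 112.75865 next round, worth 0.41 × 112.75865 = 46.2310465 now, so the founder offers 46.2310465, keeping 153.7689535.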